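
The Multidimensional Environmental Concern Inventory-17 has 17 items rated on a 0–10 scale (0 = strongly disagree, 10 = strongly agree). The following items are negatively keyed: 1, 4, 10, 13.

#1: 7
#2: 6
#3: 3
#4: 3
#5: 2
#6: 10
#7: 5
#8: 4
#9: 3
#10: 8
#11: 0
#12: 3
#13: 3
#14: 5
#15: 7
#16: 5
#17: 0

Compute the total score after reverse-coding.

72

Raw sum = 74. Negatively keyed items: 1, 4, 10, 13; their raw sum = 21.
Each reversal replaces raw with 10 − raw, changing the total by 10 − 2·raw per item.
Total = 74 + 4·10 − 2·21 = 74 + 40 − 42 = 72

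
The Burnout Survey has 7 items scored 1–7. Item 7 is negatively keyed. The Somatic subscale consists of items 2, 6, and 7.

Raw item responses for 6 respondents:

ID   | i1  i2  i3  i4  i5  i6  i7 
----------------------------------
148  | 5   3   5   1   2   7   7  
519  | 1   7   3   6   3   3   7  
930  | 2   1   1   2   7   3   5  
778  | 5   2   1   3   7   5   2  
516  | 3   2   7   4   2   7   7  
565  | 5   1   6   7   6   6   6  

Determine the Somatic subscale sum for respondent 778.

Respondent 778 raw: 5, 2, 1, 3, 7, 5, 2.
Somatic items: 2, 6, 7.
Reverse-coded (on a 1–7 scale, reversed = 8 − raw):
  item 2: 2
  item 6: 5
  item 7: 8 − 2 = 6
Sum = 2 + 5 + 6 = 13

13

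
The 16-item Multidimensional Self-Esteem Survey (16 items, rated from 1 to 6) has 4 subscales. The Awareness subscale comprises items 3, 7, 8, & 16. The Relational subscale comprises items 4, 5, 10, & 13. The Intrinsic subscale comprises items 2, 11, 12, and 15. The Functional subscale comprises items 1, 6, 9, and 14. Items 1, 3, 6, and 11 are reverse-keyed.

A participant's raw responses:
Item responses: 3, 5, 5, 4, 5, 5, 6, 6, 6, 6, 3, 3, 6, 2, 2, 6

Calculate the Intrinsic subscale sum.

Intrinsic items: 2, 11, 12, 15.
Of these, item 11 is reverse-keyed; reverse-coded value = 7 − response.
  item 2: 5
  item 11: 7 − 3 = 4
  item 12: 3
  item 15: 2
Sum = 5 + 4 + 3 + 2 = 14

14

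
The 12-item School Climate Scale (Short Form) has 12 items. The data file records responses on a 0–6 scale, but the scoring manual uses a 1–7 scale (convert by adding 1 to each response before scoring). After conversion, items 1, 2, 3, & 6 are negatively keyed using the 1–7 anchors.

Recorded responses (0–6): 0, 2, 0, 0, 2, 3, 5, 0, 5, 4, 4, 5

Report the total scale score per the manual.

Convert to 1–7: 1, 3, 1, 1, 3, 4, 6, 1, 6, 5, 5, 6
Reverse-coded (on a 1–7 scale, reversed = 8 − raw):
  item 1: 8 − 1 = 7
  item 2: 8 − 3 = 5
  item 3: 8 − 1 = 7
  item 6: 8 − 4 = 4
Scored: 7, 5, 7, 1, 3, 4, 6, 1, 6, 5, 5, 6
Total = 56

56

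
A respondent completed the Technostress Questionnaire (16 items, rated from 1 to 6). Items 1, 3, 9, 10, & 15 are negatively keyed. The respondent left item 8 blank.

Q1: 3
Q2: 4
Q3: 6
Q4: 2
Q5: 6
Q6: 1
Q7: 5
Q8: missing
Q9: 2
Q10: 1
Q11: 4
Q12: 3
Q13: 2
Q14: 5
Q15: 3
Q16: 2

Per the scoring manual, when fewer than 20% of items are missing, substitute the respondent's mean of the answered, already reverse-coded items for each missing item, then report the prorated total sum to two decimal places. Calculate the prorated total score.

57.60

Reverse-coded (reverse-coded value = 7 − response):
  item 1: 7 − 3 = 4
  item 3: 7 − 6 = 1
  item 9: 7 − 2 = 5
  item 10: 7 − 1 = 6
  item 15: 7 − 3 = 4
Completed scored items (15 of 16): 4, 4, 1, 2, 6, 1, 5, 5, 6, 4, 3, 2, 5, 4, 2; sum = 54.
Person mean = 54 / 15 ≈ 3.6000
Prorated total = (54 / 15) × 16 = 57.60 (to 2 dp)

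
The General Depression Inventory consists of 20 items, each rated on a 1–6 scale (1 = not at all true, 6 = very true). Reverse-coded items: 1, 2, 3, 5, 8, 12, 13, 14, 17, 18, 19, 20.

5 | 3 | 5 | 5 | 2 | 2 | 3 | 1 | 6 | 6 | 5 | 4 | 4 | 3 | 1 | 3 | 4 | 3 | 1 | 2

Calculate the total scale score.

Reverse-coded items (reversed = (1+6) − raw = 7 − raw):
  item 1: 7 − 5 = 2
  item 2: 7 − 3 = 4
  item 3: 7 − 5 = 2
  item 5: 7 − 2 = 5
  item 8: 7 − 1 = 6
  item 12: 7 − 4 = 3
  item 13: 7 − 4 = 3
  item 14: 7 − 3 = 4
  item 17: 7 − 4 = 3
  item 18: 7 − 3 = 4
  item 19: 7 − 1 = 6
  item 20: 7 − 2 = 5
Scored responses: 2, 4, 2, 5, 5, 2, 3, 6, 6, 6, 5, 3, 3, 4, 1, 3, 3, 4, 6, 5
Total = 2 + 4 + 2 + 5 + 5 + 2 + 3 + 6 + 6 + 6 + 5 + 3 + 3 + 4 + 1 + 3 + 3 + 4 + 6 + 5 = 78

78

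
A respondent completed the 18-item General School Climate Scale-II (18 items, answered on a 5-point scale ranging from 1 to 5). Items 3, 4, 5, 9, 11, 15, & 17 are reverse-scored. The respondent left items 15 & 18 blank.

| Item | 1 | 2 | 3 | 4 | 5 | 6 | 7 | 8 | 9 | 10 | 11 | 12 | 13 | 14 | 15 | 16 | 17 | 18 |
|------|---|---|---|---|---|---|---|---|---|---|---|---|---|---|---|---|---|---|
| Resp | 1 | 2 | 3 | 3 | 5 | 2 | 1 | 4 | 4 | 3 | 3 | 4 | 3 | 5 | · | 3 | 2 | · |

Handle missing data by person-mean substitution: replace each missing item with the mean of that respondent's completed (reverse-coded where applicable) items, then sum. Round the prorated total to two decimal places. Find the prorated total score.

49.50

Reverse-coded (reversed = (1+5) − raw = 6 − raw):
  item 3: 6 − 3 = 3
  item 4: 6 − 3 = 3
  item 5: 6 − 5 = 1
  item 9: 6 − 4 = 2
  item 11: 6 − 3 = 3
  item 17: 6 − 2 = 4
Completed scored items (16 of 18): 1, 2, 3, 3, 1, 2, 1, 4, 2, 3, 3, 4, 3, 5, 3, 4; sum = 44.
Person mean = 44 / 16 ≈ 2.7500
Prorated total = (44 / 16) × 18 = 49.50 (to 2 dp)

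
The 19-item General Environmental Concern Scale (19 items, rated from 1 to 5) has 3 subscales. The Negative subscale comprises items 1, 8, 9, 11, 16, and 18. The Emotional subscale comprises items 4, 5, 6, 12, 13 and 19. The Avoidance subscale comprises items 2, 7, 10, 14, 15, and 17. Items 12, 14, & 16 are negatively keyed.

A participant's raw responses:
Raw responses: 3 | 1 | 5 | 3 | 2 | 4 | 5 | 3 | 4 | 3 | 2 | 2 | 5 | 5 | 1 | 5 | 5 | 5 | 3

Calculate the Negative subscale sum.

18

Negative items: 1, 8, 9, 11, 16, 18.
Of these, item 16 is negatively keyed; reversed = (1+5) − raw = 6 − raw.
  item 1: 3
  item 8: 3
  item 9: 4
  item 11: 2
  item 16: 6 − 5 = 1
  item 18: 5
Sum = 3 + 3 + 4 + 2 + 1 + 5 = 18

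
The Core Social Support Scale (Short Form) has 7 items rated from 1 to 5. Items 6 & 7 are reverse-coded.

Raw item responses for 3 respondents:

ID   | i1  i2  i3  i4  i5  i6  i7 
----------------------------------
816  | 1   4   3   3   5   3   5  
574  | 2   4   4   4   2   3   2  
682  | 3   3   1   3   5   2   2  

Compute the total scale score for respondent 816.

20

Respondent 816 raw: 1, 4, 3, 3, 5, 3, 5.
Reverse-coded (reverse-coded value = 6 − response):
  item 1: 1
  item 2: 4
  item 3: 3
  item 4: 3
  item 5: 5
  item 6: 6 − 3 = 3
  item 7: 6 − 5 = 1
Sum = 1 + 4 + 3 + 3 + 5 + 3 + 1 = 20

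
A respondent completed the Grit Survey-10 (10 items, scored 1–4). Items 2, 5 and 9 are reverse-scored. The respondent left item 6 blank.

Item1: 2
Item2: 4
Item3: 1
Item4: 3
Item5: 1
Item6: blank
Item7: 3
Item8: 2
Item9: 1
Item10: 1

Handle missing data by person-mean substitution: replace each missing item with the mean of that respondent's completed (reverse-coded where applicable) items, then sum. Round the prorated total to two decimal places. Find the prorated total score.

Reverse-coded (on a 1–4 scale, reversed = 5 − raw):
  item 2: 5 − 4 = 1
  item 5: 5 − 1 = 4
  item 9: 5 − 1 = 4
Completed scored items (9 of 10): 2, 1, 1, 3, 4, 3, 2, 4, 1; sum = 21.
Person mean = 21 / 9 ≈ 2.3333
Prorated total = (21 / 9) × 10 = 23.33 (to 2 dp)

23.33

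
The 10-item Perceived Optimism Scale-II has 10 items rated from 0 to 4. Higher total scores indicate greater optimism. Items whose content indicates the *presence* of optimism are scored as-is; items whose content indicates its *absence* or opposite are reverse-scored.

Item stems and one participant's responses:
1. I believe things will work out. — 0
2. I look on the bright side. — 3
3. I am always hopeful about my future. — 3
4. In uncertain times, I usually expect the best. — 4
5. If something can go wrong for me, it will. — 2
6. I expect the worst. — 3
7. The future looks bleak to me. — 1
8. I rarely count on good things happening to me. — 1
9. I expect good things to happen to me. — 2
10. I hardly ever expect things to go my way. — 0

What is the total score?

Items 5, 6, 7, 8, 10 describe the absence/opposite of optimism → reverse-score.
on a 0–4 scale, reversed = 4 − raw.
  item 1: 0
  item 2: 3
  item 3: 3
  item 4: 4
  item 5: 4 − 2 = 2
  item 6: 4 − 3 = 1
  item 7: 4 − 1 = 3
  item 8: 4 − 1 = 3
  item 9: 2
  item 10: 4 − 0 = 4
Total = 0 + 3 + 3 + 4 + 2 + 1 + 3 + 3 + 2 + 4 = 25

25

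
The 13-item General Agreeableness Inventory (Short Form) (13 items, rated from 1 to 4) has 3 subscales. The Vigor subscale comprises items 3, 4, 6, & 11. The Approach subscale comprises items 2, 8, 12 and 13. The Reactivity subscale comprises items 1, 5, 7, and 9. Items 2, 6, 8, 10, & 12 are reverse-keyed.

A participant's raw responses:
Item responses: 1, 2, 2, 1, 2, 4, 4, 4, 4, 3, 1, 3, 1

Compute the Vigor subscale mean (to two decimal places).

1.25

Vigor items: 3, 4, 6, 11.
Of these, item 6 is reverse-keyed; on a 1–4 scale, reversed = 5 − raw.
  item 3: 2
  item 4: 1
  item 6: 5 − 4 = 1
  item 11: 1
Sum = 2 + 1 + 1 + 1 = 5
Mean = 5 / 4 = 1.25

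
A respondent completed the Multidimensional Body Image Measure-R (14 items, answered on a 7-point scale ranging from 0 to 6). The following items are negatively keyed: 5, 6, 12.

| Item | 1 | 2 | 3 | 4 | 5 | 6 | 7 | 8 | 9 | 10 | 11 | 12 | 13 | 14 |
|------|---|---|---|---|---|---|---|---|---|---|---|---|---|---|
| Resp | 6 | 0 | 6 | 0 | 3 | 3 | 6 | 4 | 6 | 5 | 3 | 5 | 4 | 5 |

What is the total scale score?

52

Apply reverse scoring (reverse-coded value = 6 − response):
  item 5: 6 − 3 = 3
  item 6: 6 − 3 = 3
  item 12: 6 − 5 = 1
Scored responses: 6, 0, 6, 0, 3, 3, 6, 4, 6, 5, 3, 1, 4, 5
Total = 6 + 0 + 6 + 0 + 3 + 3 + 6 + 4 + 6 + 5 + 3 + 1 + 4 + 5 = 52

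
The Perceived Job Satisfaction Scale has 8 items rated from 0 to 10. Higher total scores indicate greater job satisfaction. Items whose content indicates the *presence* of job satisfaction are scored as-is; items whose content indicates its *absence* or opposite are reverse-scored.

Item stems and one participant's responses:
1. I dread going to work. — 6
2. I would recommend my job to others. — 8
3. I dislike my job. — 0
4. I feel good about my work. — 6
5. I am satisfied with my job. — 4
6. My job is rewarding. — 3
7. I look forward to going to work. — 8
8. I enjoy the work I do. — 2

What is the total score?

45

Items 1, 3 describe the absence/opposite of job satisfaction → reverse-score.
on a 0–10 scale, reversed = 10 − raw.
  item 1: 10 − 6 = 4
  item 2: 8
  item 3: 10 − 0 = 10
  item 4: 6
  item 5: 4
  item 6: 3
  item 7: 8
  item 8: 2
Total = 4 + 8 + 10 + 6 + 4 + 3 + 8 + 2 = 45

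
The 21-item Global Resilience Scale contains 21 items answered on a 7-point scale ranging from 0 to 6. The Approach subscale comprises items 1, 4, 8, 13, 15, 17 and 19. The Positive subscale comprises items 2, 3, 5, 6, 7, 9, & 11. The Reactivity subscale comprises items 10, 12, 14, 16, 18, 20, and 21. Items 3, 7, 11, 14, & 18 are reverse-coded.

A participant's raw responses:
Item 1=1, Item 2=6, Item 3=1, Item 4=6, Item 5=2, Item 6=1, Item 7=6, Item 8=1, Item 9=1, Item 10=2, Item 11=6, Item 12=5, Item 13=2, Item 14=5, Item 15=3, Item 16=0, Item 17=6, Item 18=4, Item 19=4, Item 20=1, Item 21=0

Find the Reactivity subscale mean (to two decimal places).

1.57

Reactivity items: 10, 12, 14, 16, 18, 20, 21.
Of these, items 14 & 18 are reverse-coded; reversed = (0+6) − raw = 6 − raw.
  item 10: 2
  item 12: 5
  item 14: 6 − 5 = 1
  item 16: 0
  item 18: 6 − 4 = 2
  item 20: 1
  item 21: 0
Sum = 2 + 5 + 1 + 0 + 2 + 1 + 0 = 11
Mean = 11 / 7 = 1.57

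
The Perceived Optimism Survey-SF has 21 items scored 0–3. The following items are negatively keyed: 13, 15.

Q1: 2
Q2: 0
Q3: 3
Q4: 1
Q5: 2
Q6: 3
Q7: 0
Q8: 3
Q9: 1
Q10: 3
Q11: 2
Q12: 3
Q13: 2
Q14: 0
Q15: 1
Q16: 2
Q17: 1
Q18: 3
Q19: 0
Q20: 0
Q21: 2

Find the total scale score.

34

Reversing items 13 and 15 with 3 − raw:
Total = 2 + 0 + 3 + 1 + 2 + 3 + 0 + 3 + 1 + 3 + 2 + 3 + (3−2) + 0 + (3−1) + 2 + 1 + 3 + 0 + 0 + 2
      = 2 + 0 + 3 + 1 + 2 + 3 + 0 + 3 + 1 + 3 + 2 + 3 + 1 + 0 + 2 + 2 + 1 + 3 + 0 + 0 + 2 = 34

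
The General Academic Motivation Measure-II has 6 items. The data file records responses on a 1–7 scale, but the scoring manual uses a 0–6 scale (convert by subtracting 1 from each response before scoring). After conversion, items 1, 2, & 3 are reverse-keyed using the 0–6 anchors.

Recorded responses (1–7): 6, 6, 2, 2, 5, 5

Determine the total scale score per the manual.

Convert to 0–6: 5, 5, 1, 1, 4, 4
Reverse-coded (reverse-coded value = 6 − response):
  item 1: 6 − 5 = 1
  item 2: 6 − 5 = 1
  item 3: 6 − 1 = 5
Scored: 1, 1, 5, 1, 4, 4
Total = 16

16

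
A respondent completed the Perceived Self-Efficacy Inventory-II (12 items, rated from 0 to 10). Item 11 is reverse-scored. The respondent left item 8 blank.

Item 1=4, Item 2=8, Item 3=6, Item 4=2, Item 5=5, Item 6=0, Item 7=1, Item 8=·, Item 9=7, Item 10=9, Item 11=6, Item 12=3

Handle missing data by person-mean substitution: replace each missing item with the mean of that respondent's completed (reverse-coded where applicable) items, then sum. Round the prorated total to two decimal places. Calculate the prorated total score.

53.45

Reverse-coded (reversed = (0+10) − raw = 10 − raw):
  item 11: 10 − 6 = 4
Completed scored items (11 of 12): 4, 8, 6, 2, 5, 0, 1, 7, 9, 4, 3; sum = 49.
Person mean = 49 / 11 ≈ 4.4545
Prorated total = (49 / 11) × 12 = 53.45 (to 2 dp)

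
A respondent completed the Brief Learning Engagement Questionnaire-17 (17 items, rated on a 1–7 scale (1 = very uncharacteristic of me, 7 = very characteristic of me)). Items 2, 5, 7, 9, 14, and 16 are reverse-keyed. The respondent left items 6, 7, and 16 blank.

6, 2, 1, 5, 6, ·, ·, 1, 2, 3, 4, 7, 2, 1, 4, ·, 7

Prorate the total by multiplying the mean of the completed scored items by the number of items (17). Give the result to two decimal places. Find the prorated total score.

74.07

Reverse-coded (reversed = (1+7) − raw = 8 − raw):
  item 2: 8 − 2 = 6
  item 5: 8 − 6 = 2
  item 9: 8 − 2 = 6
  item 14: 8 − 1 = 7
Completed scored items (14 of 17): 6, 6, 1, 5, 2, 1, 6, 3, 4, 7, 2, 7, 4, 7; sum = 61.
Person mean = 61 / 14 ≈ 4.3571
Prorated total = (61 / 14) × 17 = 74.07 (to 2 dp)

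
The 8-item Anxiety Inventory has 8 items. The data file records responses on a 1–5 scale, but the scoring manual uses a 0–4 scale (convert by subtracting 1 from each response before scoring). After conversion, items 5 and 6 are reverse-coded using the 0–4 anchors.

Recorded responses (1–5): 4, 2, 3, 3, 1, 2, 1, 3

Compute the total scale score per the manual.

Convert to 0–4: 3, 1, 2, 2, 0, 1, 0, 2
Reverse-coded (reversed = (0+4) − raw = 4 − raw):
  item 5: 4 − 0 = 4
  item 6: 4 − 1 = 3
Scored: 3, 1, 2, 2, 4, 3, 0, 2
Total = 17

17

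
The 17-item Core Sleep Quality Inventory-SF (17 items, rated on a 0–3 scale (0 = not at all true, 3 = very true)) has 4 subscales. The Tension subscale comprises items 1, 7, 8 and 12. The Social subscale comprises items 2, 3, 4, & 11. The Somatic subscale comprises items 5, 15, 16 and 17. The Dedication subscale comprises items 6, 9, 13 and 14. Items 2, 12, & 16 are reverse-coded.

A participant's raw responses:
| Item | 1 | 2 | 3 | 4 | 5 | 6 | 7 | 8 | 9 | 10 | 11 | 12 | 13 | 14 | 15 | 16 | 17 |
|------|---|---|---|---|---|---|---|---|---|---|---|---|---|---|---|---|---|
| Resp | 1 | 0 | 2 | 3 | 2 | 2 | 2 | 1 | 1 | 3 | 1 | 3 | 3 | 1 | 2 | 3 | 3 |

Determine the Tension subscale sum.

4

Tension items: 1, 7, 8, 12.
Of these, item 12 is reverse-coded; on a 0–3 scale, reversed = 3 − raw.
  item 1: 1
  item 7: 2
  item 8: 1
  item 12: 3 − 3 = 0
Sum = 1 + 2 + 1 + 0 = 4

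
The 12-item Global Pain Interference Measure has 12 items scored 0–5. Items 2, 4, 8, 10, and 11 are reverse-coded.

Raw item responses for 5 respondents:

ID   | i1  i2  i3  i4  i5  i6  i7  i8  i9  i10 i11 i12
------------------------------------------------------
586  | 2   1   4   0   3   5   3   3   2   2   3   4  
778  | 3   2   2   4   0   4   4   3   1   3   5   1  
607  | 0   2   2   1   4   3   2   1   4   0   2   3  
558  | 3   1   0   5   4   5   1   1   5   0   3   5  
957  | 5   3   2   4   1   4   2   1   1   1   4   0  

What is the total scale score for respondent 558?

38

Respondent 558 raw: 3, 1, 0, 5, 4, 5, 1, 1, 5, 0, 3, 5.
Reverse-coded (reverse-coded value = 5 − response):
  item 1: 3
  item 2: 5 − 1 = 4
  item 3: 0
  item 4: 5 − 5 = 0
  item 5: 4
  item 6: 5
  item 7: 1
  item 8: 5 − 1 = 4
  item 9: 5
  item 10: 5 − 0 = 5
  item 11: 5 − 3 = 2
  item 12: 5
Sum = 3 + 4 + 0 + 0 + 4 + 5 + 1 + 4 + 5 + 5 + 2 + 5 = 38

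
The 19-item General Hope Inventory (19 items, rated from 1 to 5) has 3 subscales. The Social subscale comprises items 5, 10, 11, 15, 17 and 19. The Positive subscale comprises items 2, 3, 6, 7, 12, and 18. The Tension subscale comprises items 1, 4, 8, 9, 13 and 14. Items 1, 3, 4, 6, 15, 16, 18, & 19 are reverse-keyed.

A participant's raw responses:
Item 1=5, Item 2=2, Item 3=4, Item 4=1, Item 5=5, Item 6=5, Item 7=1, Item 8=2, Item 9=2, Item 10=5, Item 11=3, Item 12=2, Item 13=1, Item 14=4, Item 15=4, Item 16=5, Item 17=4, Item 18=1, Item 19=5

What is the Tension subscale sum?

15

Tension items: 1, 4, 8, 9, 13, 14.
Of these, items 1 and 4 are reverse-keyed; reversed = (1+5) − raw = 6 − raw.
  item 1: 6 − 5 = 1
  item 4: 6 − 1 = 5
  item 8: 2
  item 9: 2
  item 13: 1
  item 14: 4
Sum = 1 + 5 + 2 + 2 + 1 + 4 = 15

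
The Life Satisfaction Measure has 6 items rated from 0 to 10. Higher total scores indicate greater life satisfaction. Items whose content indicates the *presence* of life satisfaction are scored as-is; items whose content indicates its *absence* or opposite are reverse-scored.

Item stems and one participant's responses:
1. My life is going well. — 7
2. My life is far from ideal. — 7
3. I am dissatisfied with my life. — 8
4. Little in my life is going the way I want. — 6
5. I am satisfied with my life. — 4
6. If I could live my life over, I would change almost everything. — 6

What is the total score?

Items 2, 3, 4, 6 describe the absence/opposite of life satisfaction → reverse-score.
on a 0–10 scale, reversed = 10 − raw.
  item 1: 7
  item 2: 10 − 7 = 3
  item 3: 10 − 8 = 2
  item 4: 10 − 6 = 4
  item 5: 4
  item 6: 10 − 6 = 4
Total = 7 + 3 + 2 + 4 + 4 + 4 = 24

24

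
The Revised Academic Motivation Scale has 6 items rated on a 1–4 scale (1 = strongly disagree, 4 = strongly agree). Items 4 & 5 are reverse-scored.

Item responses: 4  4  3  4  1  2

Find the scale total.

18

Reversing items 4 and 5 with 5 − raw:
Total = 4 + 4 + 3 + (5−4) + (5−1) + 2
      = 4 + 4 + 3 + 1 + 4 + 2 = 18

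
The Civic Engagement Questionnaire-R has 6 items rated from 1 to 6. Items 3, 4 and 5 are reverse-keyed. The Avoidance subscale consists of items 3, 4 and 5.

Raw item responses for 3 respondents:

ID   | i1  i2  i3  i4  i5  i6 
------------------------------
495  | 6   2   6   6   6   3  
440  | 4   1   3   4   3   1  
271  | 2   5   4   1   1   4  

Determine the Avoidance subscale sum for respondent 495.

Respondent 495 raw: 6, 2, 6, 6, 6, 3.
Avoidance items: 3, 4, 5.
Reverse-coded (on a 1–6 scale, reversed = 7 − raw):
  item 3: 7 − 6 = 1
  item 4: 7 − 6 = 1
  item 5: 7 − 6 = 1
Sum = 1 + 1 + 1 = 3

3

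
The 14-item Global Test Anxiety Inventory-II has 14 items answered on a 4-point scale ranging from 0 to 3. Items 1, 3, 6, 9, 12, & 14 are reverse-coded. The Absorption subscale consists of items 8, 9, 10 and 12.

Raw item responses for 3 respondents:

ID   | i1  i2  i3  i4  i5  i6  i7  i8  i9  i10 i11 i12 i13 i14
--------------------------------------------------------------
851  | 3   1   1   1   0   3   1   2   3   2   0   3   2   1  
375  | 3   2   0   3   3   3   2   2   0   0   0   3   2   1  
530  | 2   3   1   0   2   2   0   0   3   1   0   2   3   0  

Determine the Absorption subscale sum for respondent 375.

5

Respondent 375 raw: 3, 2, 0, 3, 3, 3, 2, 2, 0, 0, 0, 3, 2, 1.
Absorption items: 8, 9, 10, 12.
Reverse-coded (reverse-coded value = 3 − response):
  item 8: 2
  item 9: 3 − 0 = 3
  item 10: 0
  item 12: 3 − 3 = 0
Sum = 2 + 3 + 0 + 0 = 5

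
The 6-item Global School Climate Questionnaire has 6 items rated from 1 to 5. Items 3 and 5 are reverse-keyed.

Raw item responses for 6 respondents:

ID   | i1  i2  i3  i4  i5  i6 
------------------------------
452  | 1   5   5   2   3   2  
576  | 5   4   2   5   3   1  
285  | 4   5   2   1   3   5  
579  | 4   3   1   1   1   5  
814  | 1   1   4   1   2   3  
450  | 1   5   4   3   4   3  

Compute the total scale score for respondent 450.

Respondent 450 raw: 1, 5, 4, 3, 4, 3.
Reverse-coded (reverse-coded value = 6 − response):
  item 1: 1
  item 2: 5
  item 3: 6 − 4 = 2
  item 4: 3
  item 5: 6 − 4 = 2
  item 6: 3
Sum = 1 + 5 + 2 + 3 + 2 + 3 = 16

16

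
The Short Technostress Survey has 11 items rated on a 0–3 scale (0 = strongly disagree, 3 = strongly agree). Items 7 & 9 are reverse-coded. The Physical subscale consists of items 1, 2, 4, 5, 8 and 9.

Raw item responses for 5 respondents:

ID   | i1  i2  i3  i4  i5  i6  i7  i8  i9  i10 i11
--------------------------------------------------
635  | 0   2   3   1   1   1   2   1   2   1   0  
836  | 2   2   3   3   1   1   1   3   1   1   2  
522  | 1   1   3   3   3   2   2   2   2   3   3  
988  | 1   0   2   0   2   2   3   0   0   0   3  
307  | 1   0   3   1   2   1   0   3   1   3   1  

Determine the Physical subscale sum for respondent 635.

Respondent 635 raw: 0, 2, 3, 1, 1, 1, 2, 1, 2, 1, 0.
Physical items: 1, 2, 4, 5, 8, 9.
Reverse-coded (reversed = (0+3) − raw = 3 − raw):
  item 1: 0
  item 2: 2
  item 4: 1
  item 5: 1
  item 8: 1
  item 9: 3 − 2 = 1
Sum = 0 + 2 + 1 + 1 + 1 + 1 = 6

6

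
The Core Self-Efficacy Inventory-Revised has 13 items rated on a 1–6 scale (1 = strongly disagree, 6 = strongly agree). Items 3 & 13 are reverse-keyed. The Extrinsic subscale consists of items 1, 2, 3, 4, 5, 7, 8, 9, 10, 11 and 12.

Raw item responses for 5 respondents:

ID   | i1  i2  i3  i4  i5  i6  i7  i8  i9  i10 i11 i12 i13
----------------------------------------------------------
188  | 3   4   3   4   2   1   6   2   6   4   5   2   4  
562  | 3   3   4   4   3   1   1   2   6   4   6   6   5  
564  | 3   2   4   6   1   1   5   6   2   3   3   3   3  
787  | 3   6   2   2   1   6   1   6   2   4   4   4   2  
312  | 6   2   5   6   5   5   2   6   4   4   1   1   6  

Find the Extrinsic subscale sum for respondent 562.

Respondent 562 raw: 3, 3, 4, 4, 3, 1, 1, 2, 6, 4, 6, 6, 5.
Extrinsic items: 1, 2, 3, 4, 5, 7, 8, 9, 10, 11, 12.
Reverse-coded (reversed = (1+6) − raw = 7 − raw):
  item 1: 3
  item 2: 3
  item 3: 7 − 4 = 3
  item 4: 4
  item 5: 3
  item 7: 1
  item 8: 2
  item 9: 6
  item 10: 4
  item 11: 6
  item 12: 6
Sum = 3 + 3 + 3 + 4 + 3 + 1 + 2 + 6 + 4 + 6 + 6 = 41

41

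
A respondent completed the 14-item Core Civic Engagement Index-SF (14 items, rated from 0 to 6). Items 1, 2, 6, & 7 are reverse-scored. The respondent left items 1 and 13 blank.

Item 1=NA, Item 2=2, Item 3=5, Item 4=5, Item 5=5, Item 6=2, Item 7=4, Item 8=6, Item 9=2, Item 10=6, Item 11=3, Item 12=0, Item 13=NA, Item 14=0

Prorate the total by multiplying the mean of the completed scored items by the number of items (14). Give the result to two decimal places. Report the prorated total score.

49.00

Reverse-coded (reverse-coded value = 6 − response):
  item 2: 6 − 2 = 4
  item 6: 6 − 2 = 4
  item 7: 6 − 4 = 2
Completed scored items (12 of 14): 4, 5, 5, 5, 4, 2, 6, 2, 6, 3, 0, 0; sum = 42.
Person mean = 42 / 12 ≈ 3.5000
Prorated total = (42 / 12) × 14 = 49.00 (to 2 dp)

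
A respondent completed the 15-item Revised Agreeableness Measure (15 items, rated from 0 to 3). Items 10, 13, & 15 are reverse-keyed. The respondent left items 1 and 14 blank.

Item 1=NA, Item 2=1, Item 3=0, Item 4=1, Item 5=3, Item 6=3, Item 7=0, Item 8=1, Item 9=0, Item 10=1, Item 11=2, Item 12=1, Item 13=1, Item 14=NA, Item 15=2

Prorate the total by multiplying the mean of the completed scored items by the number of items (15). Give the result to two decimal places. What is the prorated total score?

19.62

Reverse-coded (on a 0–3 scale, reversed = 3 − raw):
  item 10: 3 − 1 = 2
  item 13: 3 − 1 = 2
  item 15: 3 − 2 = 1
Completed scored items (13 of 15): 1, 0, 1, 3, 3, 0, 1, 0, 2, 2, 1, 2, 1; sum = 17.
Person mean = 17 / 13 ≈ 1.3077
Prorated total = (17 / 13) × 15 = 19.62 (to 2 dp)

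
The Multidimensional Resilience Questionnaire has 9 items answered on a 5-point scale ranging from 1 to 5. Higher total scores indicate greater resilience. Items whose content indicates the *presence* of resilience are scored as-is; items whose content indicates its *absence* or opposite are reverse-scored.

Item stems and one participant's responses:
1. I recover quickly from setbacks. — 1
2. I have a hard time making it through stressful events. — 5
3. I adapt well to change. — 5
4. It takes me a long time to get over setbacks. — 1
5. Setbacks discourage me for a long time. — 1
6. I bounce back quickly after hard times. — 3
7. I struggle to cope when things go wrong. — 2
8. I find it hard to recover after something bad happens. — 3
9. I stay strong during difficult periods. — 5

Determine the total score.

Items 2, 4, 5, 7, 8 describe the absence/opposite of resilience → reverse-score.
on a 1–5 scale, reversed = 6 − raw.
  item 1: 1
  item 2: 6 − 5 = 1
  item 3: 5
  item 4: 6 − 1 = 5
  item 5: 6 − 1 = 5
  item 6: 3
  item 7: 6 − 2 = 4
  item 8: 6 − 3 = 3
  item 9: 5
Total = 1 + 1 + 5 + 5 + 5 + 3 + 4 + 3 + 5 = 32

32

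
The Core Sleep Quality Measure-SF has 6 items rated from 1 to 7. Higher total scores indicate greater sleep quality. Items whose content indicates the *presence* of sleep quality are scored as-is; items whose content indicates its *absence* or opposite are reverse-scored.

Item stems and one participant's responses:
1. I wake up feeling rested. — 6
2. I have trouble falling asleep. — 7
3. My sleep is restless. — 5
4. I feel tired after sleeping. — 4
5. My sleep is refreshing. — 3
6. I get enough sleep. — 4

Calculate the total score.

Items 2, 3, 4 describe the absence/opposite of sleep quality → reverse-score.
reversed = (1+7) − raw = 8 − raw.
  item 1: 6
  item 2: 8 − 7 = 1
  item 3: 8 − 5 = 3
  item 4: 8 − 4 = 4
  item 5: 3
  item 6: 4
Total = 6 + 1 + 3 + 4 + 3 + 4 = 21

21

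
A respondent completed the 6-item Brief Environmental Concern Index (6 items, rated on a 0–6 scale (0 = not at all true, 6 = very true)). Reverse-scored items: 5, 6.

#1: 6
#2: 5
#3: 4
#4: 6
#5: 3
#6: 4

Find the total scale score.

Reversing items 5 & 6 with 6 − raw:
Total = 6 + 5 + 4 + 6 + (6−3) + (6−4)
      = 6 + 5 + 4 + 6 + 3 + 2 = 26

26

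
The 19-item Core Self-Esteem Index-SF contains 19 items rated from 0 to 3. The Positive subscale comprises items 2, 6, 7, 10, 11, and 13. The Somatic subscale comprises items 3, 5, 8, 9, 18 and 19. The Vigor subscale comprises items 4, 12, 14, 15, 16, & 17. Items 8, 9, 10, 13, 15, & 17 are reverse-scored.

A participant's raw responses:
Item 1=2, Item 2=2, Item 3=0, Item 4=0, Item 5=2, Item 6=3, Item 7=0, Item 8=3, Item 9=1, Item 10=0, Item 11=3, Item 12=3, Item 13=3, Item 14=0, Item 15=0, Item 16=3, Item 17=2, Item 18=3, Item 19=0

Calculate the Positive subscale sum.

Positive items: 2, 6, 7, 10, 11, 13.
Of these, items 10 & 13 are reverse-scored; reversed = (0+3) − raw = 3 − raw.
  item 2: 2
  item 6: 3
  item 7: 0
  item 10: 3 − 0 = 3
  item 11: 3
  item 13: 3 − 3 = 0
Sum = 2 + 3 + 0 + 3 + 3 + 0 = 11

11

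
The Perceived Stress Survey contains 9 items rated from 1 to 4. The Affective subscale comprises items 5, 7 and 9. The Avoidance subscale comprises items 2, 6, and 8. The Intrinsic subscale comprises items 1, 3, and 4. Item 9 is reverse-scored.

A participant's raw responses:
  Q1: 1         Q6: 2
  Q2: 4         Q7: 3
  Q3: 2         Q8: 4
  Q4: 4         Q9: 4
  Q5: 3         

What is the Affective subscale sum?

Affective items: 5, 7, 9.
Of these, item 9 is reverse-scored; reverse-coded value = 5 − response.
  item 5: 3
  item 7: 3
  item 9: 5 − 4 = 1
Sum = 3 + 3 + 1 = 7

7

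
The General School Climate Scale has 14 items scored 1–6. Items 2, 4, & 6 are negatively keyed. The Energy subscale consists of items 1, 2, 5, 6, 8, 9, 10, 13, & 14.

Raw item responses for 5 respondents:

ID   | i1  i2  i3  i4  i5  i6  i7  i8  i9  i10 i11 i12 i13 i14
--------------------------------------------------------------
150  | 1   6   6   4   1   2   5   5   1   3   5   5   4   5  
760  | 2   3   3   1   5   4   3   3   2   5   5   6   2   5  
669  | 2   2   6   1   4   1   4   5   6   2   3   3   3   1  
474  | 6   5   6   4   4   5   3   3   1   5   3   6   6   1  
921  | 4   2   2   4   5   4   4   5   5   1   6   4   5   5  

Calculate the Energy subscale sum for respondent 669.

Respondent 669 raw: 2, 2, 6, 1, 4, 1, 4, 5, 6, 2, 3, 3, 3, 1.
Energy items: 1, 2, 5, 6, 8, 9, 10, 13, 14.
Reverse-coded (reversed = (1+6) − raw = 7 − raw):
  item 1: 2
  item 2: 7 − 2 = 5
  item 5: 4
  item 6: 7 − 1 = 6
  item 8: 5
  item 9: 6
  item 10: 2
  item 13: 3
  item 14: 1
Sum = 2 + 5 + 4 + 6 + 5 + 6 + 2 + 3 + 1 = 34

34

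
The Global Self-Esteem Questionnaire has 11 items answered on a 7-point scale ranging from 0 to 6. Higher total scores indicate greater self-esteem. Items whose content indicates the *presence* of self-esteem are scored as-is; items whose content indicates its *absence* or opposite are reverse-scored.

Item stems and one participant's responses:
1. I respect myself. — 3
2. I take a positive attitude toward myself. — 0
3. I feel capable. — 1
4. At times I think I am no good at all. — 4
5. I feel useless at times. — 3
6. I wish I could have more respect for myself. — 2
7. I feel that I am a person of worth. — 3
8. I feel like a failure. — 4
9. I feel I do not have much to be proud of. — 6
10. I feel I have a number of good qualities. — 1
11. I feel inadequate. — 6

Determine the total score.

Items 4, 5, 6, 8, 9, 11 describe the absence/opposite of self-esteem → reverse-score.
reverse-coded value = 6 − response.
  item 1: 3
  item 2: 0
  item 3: 1
  item 4: 6 − 4 = 2
  item 5: 6 − 3 = 3
  item 6: 6 − 2 = 4
  item 7: 3
  item 8: 6 − 4 = 2
  item 9: 6 − 6 = 0
  item 10: 1
  item 11: 6 − 6 = 0
Total = 3 + 0 + 1 + 2 + 3 + 4 + 3 + 2 + 0 + 1 + 0 = 19

19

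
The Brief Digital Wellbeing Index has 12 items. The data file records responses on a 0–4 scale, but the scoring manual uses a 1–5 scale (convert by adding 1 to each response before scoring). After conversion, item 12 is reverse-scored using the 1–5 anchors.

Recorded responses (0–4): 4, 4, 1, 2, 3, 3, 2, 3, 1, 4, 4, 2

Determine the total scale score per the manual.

45

Convert to 1–5: 5, 5, 2, 3, 4, 4, 3, 4, 2, 5, 5, 3
Reverse-coded (on a 1–5 scale, reversed = 6 − raw):
  item 12: 6 − 3 = 3
Scored: 5, 5, 2, 3, 4, 4, 3, 4, 2, 5, 5, 3
Total = 45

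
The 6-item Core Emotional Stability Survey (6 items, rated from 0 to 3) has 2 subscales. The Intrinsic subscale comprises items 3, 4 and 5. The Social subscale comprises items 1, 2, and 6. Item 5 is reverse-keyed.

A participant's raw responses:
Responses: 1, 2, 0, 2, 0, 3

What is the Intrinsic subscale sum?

5

Intrinsic items: 3, 4, 5.
Of these, item 5 is reverse-keyed; reversed = (0+3) − raw = 3 − raw.
  item 3: 0
  item 4: 2
  item 5: 3 − 0 = 3
Sum = 0 + 2 + 3 = 5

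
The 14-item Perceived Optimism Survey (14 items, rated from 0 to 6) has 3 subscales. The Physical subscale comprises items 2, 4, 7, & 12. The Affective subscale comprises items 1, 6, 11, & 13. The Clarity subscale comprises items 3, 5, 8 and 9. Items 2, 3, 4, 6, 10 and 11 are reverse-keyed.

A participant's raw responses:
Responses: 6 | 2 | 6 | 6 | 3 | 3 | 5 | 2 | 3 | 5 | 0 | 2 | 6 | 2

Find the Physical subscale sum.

Physical items: 2, 4, 7, 12.
Of these, items 2 and 4 are reverse-keyed; on a 0–6 scale, reversed = 6 − raw.
  item 2: 6 − 2 = 4
  item 4: 6 − 6 = 0
  item 7: 5
  item 12: 2
Sum = 4 + 0 + 5 + 2 = 11

11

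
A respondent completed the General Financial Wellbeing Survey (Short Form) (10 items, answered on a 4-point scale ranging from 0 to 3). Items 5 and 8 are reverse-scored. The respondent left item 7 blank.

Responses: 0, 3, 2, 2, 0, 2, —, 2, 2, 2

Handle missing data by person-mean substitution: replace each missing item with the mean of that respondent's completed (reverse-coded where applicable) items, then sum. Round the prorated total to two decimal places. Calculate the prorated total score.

18.89

Reverse-coded (reversed = (0+3) − raw = 3 − raw):
  item 5: 3 − 0 = 3
  item 8: 3 − 2 = 1
Completed scored items (9 of 10): 0, 3, 2, 2, 3, 2, 1, 2, 2; sum = 17.
Person mean = 17 / 9 ≈ 1.8889
Prorated total = (17 / 9) × 10 = 18.89 (to 2 dp)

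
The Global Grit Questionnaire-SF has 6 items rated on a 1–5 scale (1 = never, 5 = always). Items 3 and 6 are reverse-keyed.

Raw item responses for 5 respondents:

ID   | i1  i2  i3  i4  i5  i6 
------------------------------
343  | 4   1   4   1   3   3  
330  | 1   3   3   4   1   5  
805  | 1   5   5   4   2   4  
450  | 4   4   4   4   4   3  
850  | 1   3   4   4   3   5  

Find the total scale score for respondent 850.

Respondent 850 raw: 1, 3, 4, 4, 3, 5.
Reverse-coded (reverse-coded value = 6 − response):
  item 1: 1
  item 2: 3
  item 3: 6 − 4 = 2
  item 4: 4
  item 5: 3
  item 6: 6 − 5 = 1
Sum = 1 + 3 + 2 + 4 + 3 + 1 = 14

14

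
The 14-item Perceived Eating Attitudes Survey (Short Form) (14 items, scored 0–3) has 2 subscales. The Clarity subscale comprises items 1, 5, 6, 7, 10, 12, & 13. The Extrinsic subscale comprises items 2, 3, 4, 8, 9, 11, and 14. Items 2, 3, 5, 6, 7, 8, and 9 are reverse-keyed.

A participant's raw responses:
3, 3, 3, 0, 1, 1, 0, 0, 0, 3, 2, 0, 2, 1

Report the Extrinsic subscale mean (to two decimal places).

Extrinsic items: 2, 3, 4, 8, 9, 11, 14.
Of these, items 2, 3, 8 and 9 are reverse-keyed; reversed = (0+3) − raw = 3 − raw.
  item 2: 3 − 3 = 0
  item 3: 3 − 3 = 0
  item 4: 0
  item 8: 3 − 0 = 3
  item 9: 3 − 0 = 3
  item 11: 2
  item 14: 1
Sum = 0 + 0 + 0 + 3 + 3 + 2 + 1 = 9
Mean = 9 / 7 = 1.29

1.29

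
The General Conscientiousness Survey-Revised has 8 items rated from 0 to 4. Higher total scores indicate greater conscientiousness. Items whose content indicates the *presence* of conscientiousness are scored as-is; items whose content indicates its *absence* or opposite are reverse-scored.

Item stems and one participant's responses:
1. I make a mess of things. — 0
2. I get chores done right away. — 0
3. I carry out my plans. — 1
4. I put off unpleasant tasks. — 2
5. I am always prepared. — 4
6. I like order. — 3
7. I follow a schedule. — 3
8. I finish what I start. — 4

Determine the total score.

21

Items 1, 4 describe the absence/opposite of conscientiousness → reverse-score.
on a 0–4 scale, reversed = 4 − raw.
  item 1: 4 − 0 = 4
  item 2: 0
  item 3: 1
  item 4: 4 − 2 = 2
  item 5: 4
  item 6: 3
  item 7: 3
  item 8: 4
Total = 4 + 0 + 1 + 2 + 4 + 3 + 3 + 4 = 21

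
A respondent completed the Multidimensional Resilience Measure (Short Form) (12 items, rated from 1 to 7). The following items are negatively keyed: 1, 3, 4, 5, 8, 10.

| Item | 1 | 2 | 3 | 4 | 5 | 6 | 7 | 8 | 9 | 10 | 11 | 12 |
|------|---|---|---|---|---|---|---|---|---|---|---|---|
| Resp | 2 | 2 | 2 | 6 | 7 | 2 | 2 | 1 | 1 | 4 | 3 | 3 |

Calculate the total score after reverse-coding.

39

Reversing items 1, 3, 4, 5, 8, and 10 with 8 − raw:
Total = (8−2) + 2 + (8−2) + (8−6) + (8−7) + 2 + 2 + (8−1) + 1 + (8−4) + 3 + 3
      = 6 + 2 + 6 + 2 + 1 + 2 + 2 + 7 + 1 + 4 + 3 + 3 = 39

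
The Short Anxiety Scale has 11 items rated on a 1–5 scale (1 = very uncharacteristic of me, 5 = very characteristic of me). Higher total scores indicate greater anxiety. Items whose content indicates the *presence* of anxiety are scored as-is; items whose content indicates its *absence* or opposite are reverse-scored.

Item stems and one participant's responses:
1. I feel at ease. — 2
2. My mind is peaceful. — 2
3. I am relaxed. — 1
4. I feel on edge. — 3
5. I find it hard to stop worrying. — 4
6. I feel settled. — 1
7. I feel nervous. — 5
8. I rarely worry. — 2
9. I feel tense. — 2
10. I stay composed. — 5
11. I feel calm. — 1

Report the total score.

42

Items 1, 2, 3, 6, 8, 10, 11 describe the absence/opposite of anxiety → reverse-score.
reversed = (1+5) − raw = 6 − raw.
  item 1: 6 − 2 = 4
  item 2: 6 − 2 = 4
  item 3: 6 − 1 = 5
  item 4: 3
  item 5: 4
  item 6: 6 − 1 = 5
  item 7: 5
  item 8: 6 − 2 = 4
  item 9: 2
  item 10: 6 − 5 = 1
  item 11: 6 − 1 = 5
Total = 4 + 4 + 5 + 3 + 4 + 5 + 5 + 4 + 2 + 1 + 5 = 42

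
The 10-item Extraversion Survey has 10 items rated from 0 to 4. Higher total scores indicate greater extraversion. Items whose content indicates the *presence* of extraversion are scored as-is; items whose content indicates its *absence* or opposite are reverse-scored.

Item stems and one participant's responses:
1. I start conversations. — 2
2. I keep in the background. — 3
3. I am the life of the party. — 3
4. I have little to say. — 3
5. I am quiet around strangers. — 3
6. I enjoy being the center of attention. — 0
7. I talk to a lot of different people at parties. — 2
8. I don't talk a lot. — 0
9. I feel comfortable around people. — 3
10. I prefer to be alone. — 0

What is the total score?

Items 2, 4, 5, 8, 10 describe the absence/opposite of extraversion → reverse-score.
reverse-coded value = 4 − response.
  item 1: 2
  item 2: 4 − 3 = 1
  item 3: 3
  item 4: 4 − 3 = 1
  item 5: 4 − 3 = 1
  item 6: 0
  item 7: 2
  item 8: 4 − 0 = 4
  item 9: 3
  item 10: 4 − 0 = 4
Total = 2 + 1 + 3 + 1 + 1 + 0 + 2 + 4 + 3 + 4 = 21

21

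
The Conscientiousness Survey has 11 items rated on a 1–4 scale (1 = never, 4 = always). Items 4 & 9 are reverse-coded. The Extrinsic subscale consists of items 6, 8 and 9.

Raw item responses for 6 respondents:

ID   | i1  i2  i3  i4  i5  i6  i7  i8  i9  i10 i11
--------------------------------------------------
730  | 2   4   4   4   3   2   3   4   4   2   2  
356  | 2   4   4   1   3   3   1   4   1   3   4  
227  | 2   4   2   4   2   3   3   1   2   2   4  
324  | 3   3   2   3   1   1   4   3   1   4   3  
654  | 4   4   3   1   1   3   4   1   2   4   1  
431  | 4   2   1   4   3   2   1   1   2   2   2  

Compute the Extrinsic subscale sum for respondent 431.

6

Respondent 431 raw: 4, 2, 1, 4, 3, 2, 1, 1, 2, 2, 2.
Extrinsic items: 6, 8, 9.
Reverse-coded (reverse-coded value = 5 − response):
  item 6: 2
  item 8: 1
  item 9: 5 − 2 = 3
Sum = 2 + 1 + 3 = 6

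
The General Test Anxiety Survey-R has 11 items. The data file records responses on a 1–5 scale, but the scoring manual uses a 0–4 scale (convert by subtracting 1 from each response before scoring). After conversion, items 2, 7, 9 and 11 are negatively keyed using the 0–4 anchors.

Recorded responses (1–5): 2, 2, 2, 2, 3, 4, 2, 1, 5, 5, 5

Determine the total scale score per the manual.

Convert to 0–4: 1, 1, 1, 1, 2, 3, 1, 0, 4, 4, 4
Reverse-coded (on a 0–4 scale, reversed = 4 − raw):
  item 2: 4 − 1 = 3
  item 7: 4 − 1 = 3
  item 9: 4 − 4 = 0
  item 11: 4 − 4 = 0
Scored: 1, 3, 1, 1, 2, 3, 3, 0, 0, 4, 0
Total = 18

18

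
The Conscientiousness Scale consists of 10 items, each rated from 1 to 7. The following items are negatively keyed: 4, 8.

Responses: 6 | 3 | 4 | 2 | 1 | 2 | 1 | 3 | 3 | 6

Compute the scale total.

Negatively keyed items use 8 − raw:
  item 4: 8 − 2 = 6
  item 8: 8 − 3 = 5
Scored items: 6, 3, 4, 6, 1, 2, 1, 5, 3, 6
Total = 6 + 3 + 4 + 6 + 1 + 2 + 1 + 5 + 3 + 6 = 37

37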